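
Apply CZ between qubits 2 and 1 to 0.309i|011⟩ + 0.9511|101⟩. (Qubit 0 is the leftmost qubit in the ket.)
-0.309i|011⟩ + 0.9511|101⟩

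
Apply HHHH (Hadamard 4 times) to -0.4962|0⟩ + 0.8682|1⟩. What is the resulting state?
-0.4962|0⟩ + 0.8682|1⟩

H² = I, so an even number of Hadamards cancels: H^4 = I and the state is unchanged.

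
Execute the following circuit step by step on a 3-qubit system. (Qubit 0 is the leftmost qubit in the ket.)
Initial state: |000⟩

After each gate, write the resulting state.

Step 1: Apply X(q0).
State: |100⟩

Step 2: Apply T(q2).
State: |100⟩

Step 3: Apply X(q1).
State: |110⟩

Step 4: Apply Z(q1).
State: -|110⟩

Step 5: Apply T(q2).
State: -|110⟩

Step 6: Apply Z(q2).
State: -|110⟩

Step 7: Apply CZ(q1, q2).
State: -|110⟩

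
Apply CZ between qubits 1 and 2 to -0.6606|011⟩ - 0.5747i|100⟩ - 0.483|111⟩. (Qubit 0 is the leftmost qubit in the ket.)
0.6606|011⟩ - 0.5747i|100⟩ + 0.483|111⟩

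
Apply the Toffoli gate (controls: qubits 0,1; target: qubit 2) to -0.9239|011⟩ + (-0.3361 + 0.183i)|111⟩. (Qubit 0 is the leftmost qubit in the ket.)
-0.9239|011⟩ + (-0.3361 + 0.183i)|110⟩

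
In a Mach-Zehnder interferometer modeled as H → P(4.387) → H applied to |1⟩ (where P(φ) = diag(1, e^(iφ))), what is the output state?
(0.6598 + 0.4738i)|0⟩ + (0.3402 - 0.4738i)|1⟩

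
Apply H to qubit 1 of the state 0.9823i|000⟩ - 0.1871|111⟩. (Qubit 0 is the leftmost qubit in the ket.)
0.6946i|000⟩ + 0.6946i|010⟩ - 0.1323|101⟩ + 0.1323|111⟩

H on qubit 1 mixes each pair of kets that differ only in qubit 1: amplitudes (a, b) of (|…0…⟩, |…1…⟩) become ((a + b)/√2, (a − b)/√2). Kets absent from the input have amplitude 0.
(|000⟩, |010⟩): (a, b) = (0.9823i, 0) → (0.6946i, 0.6946i)
(|101⟩, |111⟩): (a, b) = (0, -0.1871) → (-0.1323, 0.1323)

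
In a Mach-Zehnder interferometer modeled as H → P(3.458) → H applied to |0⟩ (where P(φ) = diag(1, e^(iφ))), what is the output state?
(0.02482 - 0.1556i)|0⟩ + (0.9752 + 0.1556i)|1⟩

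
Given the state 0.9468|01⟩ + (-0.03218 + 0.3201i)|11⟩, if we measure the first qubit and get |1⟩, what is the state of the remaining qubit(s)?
(-0.1 + 0.995i)|1⟩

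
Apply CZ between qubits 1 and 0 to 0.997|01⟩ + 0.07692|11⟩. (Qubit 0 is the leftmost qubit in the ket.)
0.997|01⟩ - 0.07692|11⟩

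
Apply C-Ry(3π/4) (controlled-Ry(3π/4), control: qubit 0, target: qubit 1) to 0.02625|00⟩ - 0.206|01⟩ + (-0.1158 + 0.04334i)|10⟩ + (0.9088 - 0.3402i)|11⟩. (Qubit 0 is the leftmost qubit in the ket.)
0.02625|00⟩ - 0.206|01⟩ + (-0.8839 + 0.3309i)|10⟩ + (0.2408 - 0.09015i)|11⟩

C-Ry(3π/4) leaves the control-|0⟩ kets |00⟩, |01⟩ unchanged and applies Ry(3π/4) to qubit 1 on the control-|1⟩ pair (|10⟩, |11⟩).
Ry(3π/4) = [[cos(θ/2), −sin(θ/2)], [sin(θ/2), cos(θ/2)]]; θ = 3π/4, cos(θ/2) ≈ 0.382683, sin(θ/2) ≈ 0.92388.
With a = amp(|10⟩) = (-0.1158 + 0.04334i) and b = amp(|11⟩) = (0.9088 - 0.3402i):
new amp(|10⟩) = (0.382683)·a + (-0.92388)·b = (-0.8839 + 0.3309i)
new amp(|11⟩) = (0.92388)·a + (0.382683)·b = (0.2408 - 0.09015i)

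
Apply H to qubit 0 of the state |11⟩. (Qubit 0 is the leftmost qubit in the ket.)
1/√2|01⟩ - 1/√2|11⟩

H on qubit 0 mixes each pair of kets that differ only in qubit 0: amplitudes (a, b) of (|…0…⟩, |…1…⟩) become ((a + b)/√2, (a − b)/√2). Kets absent from the input have amplitude 0.
(|01⟩, |11⟩): (a, b) = (0, 1) → (1/√2, -1/√2)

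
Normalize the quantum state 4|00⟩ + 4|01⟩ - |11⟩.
0.6963|00⟩ + 0.6963|01⟩ - 0.1741|11⟩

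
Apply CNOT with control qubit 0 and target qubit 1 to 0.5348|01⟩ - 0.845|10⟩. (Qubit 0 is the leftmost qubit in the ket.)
0.5348|01⟩ - 0.845|11⟩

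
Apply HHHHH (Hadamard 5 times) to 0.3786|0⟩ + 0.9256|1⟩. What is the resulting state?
0.9222|0⟩ - 0.3868|1⟩

H² = I, so H^5 = H: a single Hadamard. With (a, b) = (0.3786, 0.9256), H gives ((a + b)/√2, (a − b)/√2) = (0.9222, -0.3868).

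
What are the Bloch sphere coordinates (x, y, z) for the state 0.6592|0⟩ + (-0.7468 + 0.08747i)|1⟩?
(-0.9846, 0.1153, -0.1308)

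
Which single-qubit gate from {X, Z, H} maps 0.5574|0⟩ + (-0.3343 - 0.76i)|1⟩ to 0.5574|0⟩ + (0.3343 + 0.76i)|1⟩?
Z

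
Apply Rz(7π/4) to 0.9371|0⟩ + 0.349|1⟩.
(-0.8658 - 0.3586i)|0⟩ + (-0.3224 + 0.1336i)|1⟩

Rz(7π/4) = [[e^(−iθ/2), 0], [0, e^(iθ/2)]] with e^(±iθ/2) = cos(θ/2) ± i·sin(θ/2); θ = 7π/4, cos(θ/2) ≈ -0.92388, sin(θ/2) ≈ 0.382683.
With a = amp(|0⟩) = 0.9371 and b = amp(|1⟩) = 0.349:
new amp(|0⟩) = (-0.92388 - 0.382683i)·a = (-0.8658 - 0.3586i)
new amp(|1⟩) = (-0.92388 + 0.382683i)·b = (-0.3224 + 0.1336i)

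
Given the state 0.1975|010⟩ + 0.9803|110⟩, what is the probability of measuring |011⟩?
0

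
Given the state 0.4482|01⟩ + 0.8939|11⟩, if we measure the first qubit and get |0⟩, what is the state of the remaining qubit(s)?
|1⟩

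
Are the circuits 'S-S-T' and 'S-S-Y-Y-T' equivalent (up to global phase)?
Yes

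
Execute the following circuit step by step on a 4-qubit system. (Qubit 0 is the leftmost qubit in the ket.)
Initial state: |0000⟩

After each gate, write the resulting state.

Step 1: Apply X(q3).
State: |0001⟩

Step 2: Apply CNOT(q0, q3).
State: |0001⟩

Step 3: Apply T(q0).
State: |0001⟩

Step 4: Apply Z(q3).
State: -|0001⟩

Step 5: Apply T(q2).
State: -|0001⟩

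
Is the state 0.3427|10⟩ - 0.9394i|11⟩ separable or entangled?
Separable

Writing the state as a|00⟩ + b|01⟩ + c|10⟩ + d|11⟩, it is a product state iff ad − bc = 0.
Here (a, b, c, d) = (0, 0, 0.3427, -0.9394i): ad − bc = (0)(-0.9394i) − (0)(0.3427) = 0, so the state is separable.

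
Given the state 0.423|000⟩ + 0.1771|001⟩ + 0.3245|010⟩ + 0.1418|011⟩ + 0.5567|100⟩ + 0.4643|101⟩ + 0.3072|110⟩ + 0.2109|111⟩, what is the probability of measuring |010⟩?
0.1053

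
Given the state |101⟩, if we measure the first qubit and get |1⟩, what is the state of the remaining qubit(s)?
|01⟩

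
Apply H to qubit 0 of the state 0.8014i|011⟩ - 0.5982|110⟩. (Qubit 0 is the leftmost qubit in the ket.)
-0.423|010⟩ + 0.5667i|011⟩ + 0.423|110⟩ + 0.5667i|111⟩

H on qubit 0 mixes each pair of kets that differ only in qubit 0: amplitudes (a, b) of (|…0…⟩, |…1…⟩) become ((a + b)/√2, (a − b)/√2). Kets absent from the input have amplitude 0.
(|010⟩, |110⟩): (a, b) = (0, -0.5982) → (-0.423, 0.423)
(|011⟩, |111⟩): (a, b) = (0.8014i, 0) → (0.5667i, 0.5667i)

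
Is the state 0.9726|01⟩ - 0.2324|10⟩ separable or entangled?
Entangled

Writing the state as a|00⟩ + b|01⟩ + c|10⟩ + d|11⟩, it is a product state iff ad − bc = 0.
Here (a, b, c, d) = (0, 0.9726, -0.2324, 0): ad − bc = (0)(0) − (0.9726)(-0.2324) = 0.226 ≠ 0, so the state is entangled.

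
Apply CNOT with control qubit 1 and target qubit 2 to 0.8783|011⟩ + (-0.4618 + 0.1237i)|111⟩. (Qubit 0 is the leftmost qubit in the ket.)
0.8783|010⟩ + (-0.4618 + 0.1237i)|110⟩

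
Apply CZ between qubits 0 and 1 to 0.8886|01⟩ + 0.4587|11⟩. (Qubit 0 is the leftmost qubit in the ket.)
0.8886|01⟩ - 0.4587|11⟩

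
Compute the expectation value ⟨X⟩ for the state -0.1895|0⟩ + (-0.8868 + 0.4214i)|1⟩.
0.3361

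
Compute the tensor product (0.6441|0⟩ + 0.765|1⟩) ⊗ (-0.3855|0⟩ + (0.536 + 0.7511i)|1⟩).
-0.2483|00⟩ + (0.3452 + 0.4838i)|01⟩ - 0.2949|10⟩ + (0.41 + 0.5746i)|11⟩

amp(|b₁b₂…⟩) = product of the factor amplitudes for bits b₁, b₂, …; only kets whose every factor amplitude is nonzero survive.
|00⟩: (0.6441)(-0.3855) = -0.2483
|01⟩: (0.6441)(0.536 + 0.7511i) = (0.3452 + 0.4838i)
|10⟩: (0.765)(-0.3855) = -0.2949
|11⟩: (0.765)(0.536 + 0.7511i) = (0.41 + 0.5746i)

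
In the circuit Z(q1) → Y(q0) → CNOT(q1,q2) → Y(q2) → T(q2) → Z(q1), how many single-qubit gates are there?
5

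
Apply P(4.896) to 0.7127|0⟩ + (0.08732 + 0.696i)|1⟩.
0.7127|0⟩ + (0.7002 + 0.04122i)|1⟩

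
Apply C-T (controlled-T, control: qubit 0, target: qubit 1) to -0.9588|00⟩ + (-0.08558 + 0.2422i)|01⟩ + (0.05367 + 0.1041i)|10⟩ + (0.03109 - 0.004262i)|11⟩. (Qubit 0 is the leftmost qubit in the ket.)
-0.9588|00⟩ + (-0.08558 + 0.2422i)|01⟩ + (0.05367 + 0.1041i)|10⟩ + (0.025 + 0.01897i)|11⟩

C-T leaves the control-|0⟩ kets |00⟩, |01⟩ unchanged and applies T to qubit 1 on the control-|1⟩ pair (|10⟩, |11⟩).
T = [[1, 0], [0, (1/√2 + (1/√2)i)]].
With a = amp(|10⟩) = (0.05367 + 0.1041i) and b = amp(|11⟩) = (0.03109 - 0.004262i):
new amp(|10⟩) = (1)·a = (0.05367 + 0.1041i)
new amp(|11⟩) = (1/√2 + (1/√2)i)·b = (0.025 + 0.01897i)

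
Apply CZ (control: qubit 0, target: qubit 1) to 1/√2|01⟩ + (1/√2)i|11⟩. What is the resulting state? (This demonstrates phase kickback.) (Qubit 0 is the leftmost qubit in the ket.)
1/√2|01⟩ - (1/√2)i|11⟩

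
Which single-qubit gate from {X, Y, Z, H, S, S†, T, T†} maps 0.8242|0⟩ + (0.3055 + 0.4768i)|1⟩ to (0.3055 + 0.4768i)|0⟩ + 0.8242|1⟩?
X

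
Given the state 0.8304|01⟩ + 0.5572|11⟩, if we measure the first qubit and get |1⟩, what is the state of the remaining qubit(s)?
|1⟩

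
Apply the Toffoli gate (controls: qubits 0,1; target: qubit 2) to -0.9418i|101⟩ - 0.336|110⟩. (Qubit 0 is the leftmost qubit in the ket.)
-0.9418i|101⟩ - 0.336|111⟩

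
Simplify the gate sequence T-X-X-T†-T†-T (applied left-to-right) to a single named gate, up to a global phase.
I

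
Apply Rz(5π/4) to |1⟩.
(-0.3827 + 0.9239i)|1⟩

Rz(5π/4) = [[e^(−iθ/2), 0], [0, e^(iθ/2)]] with e^(±iθ/2) = cos(θ/2) ± i·sin(θ/2); θ = 5π/4, cos(θ/2) ≈ -0.382683, sin(θ/2) ≈ 0.92388.
With a = amp(|0⟩) = 0 and b = amp(|1⟩) = 1:
new amp(|0⟩) = (-0.382683 - 0.92388i)·a = 0
new amp(|1⟩) = (-0.382683 + 0.92388i)·b = (-0.3827 + 0.9239i)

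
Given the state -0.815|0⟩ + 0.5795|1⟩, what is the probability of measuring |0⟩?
0.6642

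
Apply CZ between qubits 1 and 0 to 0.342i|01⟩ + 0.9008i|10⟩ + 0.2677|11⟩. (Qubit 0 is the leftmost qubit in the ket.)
0.342i|01⟩ + 0.9008i|10⟩ - 0.2677|11⟩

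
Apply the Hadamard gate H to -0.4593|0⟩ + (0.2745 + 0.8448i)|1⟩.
(-0.1307 + 0.5974i)|0⟩ + (-0.5189 - 0.5974i)|1⟩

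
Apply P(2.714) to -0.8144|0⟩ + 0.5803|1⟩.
-0.8144|0⟩ + (-0.5281 + 0.2406i)|1⟩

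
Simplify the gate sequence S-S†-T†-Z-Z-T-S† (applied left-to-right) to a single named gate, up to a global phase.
S†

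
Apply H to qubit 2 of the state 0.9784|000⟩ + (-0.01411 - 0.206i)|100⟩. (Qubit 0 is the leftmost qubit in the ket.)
0.6918|000⟩ + 0.6918|001⟩ + (-0.009977 - 0.1457i)|100⟩ + (-0.009977 - 0.1457i)|101⟩

H on qubit 2 mixes each pair of kets that differ only in qubit 2: amplitudes (a, b) of (|…0…⟩, |…1…⟩) become ((a + b)/√2, (a − b)/√2). Kets absent from the input have amplitude 0.
(|000⟩, |001⟩): (a, b) = (0.9784, 0) → (0.6918, 0.6918)
(|100⟩, |101⟩): (a, b) = ((-0.01411 - 0.206i), 0) → ((-0.009977 - 0.1457i), (-0.009977 - 0.1457i))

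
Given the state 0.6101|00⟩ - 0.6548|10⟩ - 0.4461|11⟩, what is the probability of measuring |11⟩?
0.199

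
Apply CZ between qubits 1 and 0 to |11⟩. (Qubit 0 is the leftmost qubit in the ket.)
-|11⟩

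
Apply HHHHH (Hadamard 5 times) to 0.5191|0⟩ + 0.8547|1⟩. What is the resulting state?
0.9714|0⟩ - 0.2373|1⟩

H² = I, so H^5 = H: a single Hadamard. With (a, b) = (0.5191, 0.8547), H gives ((a + b)/√2, (a − b)/√2) = (0.9714, -0.2373).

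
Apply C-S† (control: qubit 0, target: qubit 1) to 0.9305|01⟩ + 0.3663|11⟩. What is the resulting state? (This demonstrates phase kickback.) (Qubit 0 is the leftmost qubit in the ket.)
0.9305|01⟩ - 0.3663i|11⟩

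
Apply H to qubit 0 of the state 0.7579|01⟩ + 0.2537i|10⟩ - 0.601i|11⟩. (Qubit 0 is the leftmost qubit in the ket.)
0.1794i|00⟩ + (0.5359 - 0.425i)|01⟩ - 0.1794i|10⟩ + (0.5359 + 0.425i)|11⟩

H on qubit 0 mixes each pair of kets that differ only in qubit 0: amplitudes (a, b) of (|…0…⟩, |…1…⟩) become ((a + b)/√2, (a − b)/√2). Kets absent from the input have amplitude 0.
(|00⟩, |10⟩): (a, b) = (0, 0.2537i) → (0.1794i, -0.1794i)
(|01⟩, |11⟩): (a, b) = (0.7579, -0.601i) → ((0.5359 - 0.425i), (0.5359 + 0.425i))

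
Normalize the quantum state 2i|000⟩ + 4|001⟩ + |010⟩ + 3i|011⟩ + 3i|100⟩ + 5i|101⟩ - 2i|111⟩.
0.2425i|000⟩ + 0.4851|001⟩ + 0.1213|010⟩ + 0.3638i|011⟩ + 0.3638i|100⟩ + 0.6063i|101⟩ - 0.2425i|111⟩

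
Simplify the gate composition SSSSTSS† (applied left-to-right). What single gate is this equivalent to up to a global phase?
T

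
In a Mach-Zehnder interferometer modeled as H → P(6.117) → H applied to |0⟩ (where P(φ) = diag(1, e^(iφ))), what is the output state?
(0.9931 - 0.08271i)|0⟩ + (0.006889 + 0.08271i)|1⟩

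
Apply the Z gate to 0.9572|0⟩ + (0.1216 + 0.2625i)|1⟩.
0.9572|0⟩ + (-0.1216 - 0.2625i)|1⟩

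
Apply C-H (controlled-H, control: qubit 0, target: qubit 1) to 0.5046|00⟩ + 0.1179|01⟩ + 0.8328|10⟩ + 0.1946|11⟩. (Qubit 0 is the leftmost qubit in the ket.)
0.5046|00⟩ + 0.1179|01⟩ + 0.7265|10⟩ + 0.4513|11⟩

C-H leaves the control-|0⟩ kets |00⟩, |01⟩ unchanged and applies H to qubit 1 on the control-|1⟩ pair (|10⟩, |11⟩).
H = [[1/√2, 1/√2], [1/√2, -1/√2]].
With a = amp(|10⟩) = 0.8328 and b = amp(|11⟩) = 0.1946:
new amp(|10⟩) = (1/√2)·a + (1/√2)·b = 0.7265
new amp(|11⟩) = (1/√2)·a + (-1/√2)·b = 0.4513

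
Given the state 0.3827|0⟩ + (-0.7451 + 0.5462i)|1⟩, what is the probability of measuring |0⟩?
0.1465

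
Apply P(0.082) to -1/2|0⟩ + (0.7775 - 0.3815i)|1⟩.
-1/2|0⟩ + (0.8061 - 0.3165i)|1⟩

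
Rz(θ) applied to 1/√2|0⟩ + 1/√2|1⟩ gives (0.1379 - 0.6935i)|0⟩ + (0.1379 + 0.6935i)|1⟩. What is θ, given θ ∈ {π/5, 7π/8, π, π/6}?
7π/8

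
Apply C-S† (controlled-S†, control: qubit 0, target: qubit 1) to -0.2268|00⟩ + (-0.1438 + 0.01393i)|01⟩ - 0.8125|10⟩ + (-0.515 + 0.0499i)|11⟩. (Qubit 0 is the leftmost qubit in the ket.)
-0.2268|00⟩ + (-0.1438 + 0.01393i)|01⟩ - 0.8125|10⟩ + (0.0499 + 0.515i)|11⟩

C-S† leaves the control-|0⟩ kets |00⟩, |01⟩ unchanged and applies S† to qubit 1 on the control-|1⟩ pair (|10⟩, |11⟩).
S† = [[1, 0], [0, -i]].
With a = amp(|10⟩) = -0.8125 and b = amp(|11⟩) = (-0.515 + 0.0499i):
new amp(|10⟩) = (1)·a = -0.8125
new amp(|11⟩) = (-i)·b = (0.0499 + 0.515i)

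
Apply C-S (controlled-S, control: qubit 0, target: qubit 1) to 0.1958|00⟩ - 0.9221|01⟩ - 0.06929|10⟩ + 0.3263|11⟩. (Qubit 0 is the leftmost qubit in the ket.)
0.1958|00⟩ - 0.9221|01⟩ - 0.06929|10⟩ + 0.3263i|11⟩

C-S leaves the control-|0⟩ kets |00⟩, |01⟩ unchanged and applies S to qubit 1 on the control-|1⟩ pair (|10⟩, |11⟩).
S = [[1, 0], [0, i]].
With a = amp(|10⟩) = -0.06929 and b = amp(|11⟩) = 0.3263:
new amp(|10⟩) = (1)·a = -0.06929
new amp(|11⟩) = (i)·b = 0.3263i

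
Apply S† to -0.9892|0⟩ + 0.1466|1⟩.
-0.9892|0⟩ - 0.1466i|1⟩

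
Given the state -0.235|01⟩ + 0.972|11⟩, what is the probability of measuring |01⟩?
0.05523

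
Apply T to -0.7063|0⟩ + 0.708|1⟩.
-0.7063|0⟩ + (0.5006 + 0.5006i)|1⟩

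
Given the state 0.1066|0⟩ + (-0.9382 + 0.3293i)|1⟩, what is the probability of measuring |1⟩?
0.9887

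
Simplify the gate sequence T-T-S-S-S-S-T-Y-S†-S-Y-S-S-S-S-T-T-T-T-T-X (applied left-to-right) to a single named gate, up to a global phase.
X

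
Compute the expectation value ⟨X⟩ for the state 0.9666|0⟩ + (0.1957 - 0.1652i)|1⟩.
0.3783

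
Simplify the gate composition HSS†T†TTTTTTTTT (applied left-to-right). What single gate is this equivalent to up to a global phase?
H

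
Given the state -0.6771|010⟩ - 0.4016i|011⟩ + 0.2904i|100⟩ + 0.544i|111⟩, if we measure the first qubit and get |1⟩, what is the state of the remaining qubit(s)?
0.4709i|00⟩ + 0.8822i|11⟩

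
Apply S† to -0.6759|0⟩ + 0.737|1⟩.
-0.6759|0⟩ - 0.737i|1⟩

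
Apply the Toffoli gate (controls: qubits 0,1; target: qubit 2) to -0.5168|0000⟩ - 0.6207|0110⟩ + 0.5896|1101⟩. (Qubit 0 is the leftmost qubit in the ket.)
-0.5168|0000⟩ - 0.6207|0110⟩ + 0.5896|1111⟩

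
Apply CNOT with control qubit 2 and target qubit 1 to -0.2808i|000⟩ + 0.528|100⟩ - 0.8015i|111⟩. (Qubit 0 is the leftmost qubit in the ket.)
-0.2808i|000⟩ + 0.528|100⟩ - 0.8015i|101⟩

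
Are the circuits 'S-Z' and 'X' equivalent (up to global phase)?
No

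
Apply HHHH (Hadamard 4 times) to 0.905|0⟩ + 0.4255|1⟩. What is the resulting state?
0.905|0⟩ + 0.4255|1⟩

H² = I, so an even number of Hadamards cancels: H^4 = I and the state is unchanged.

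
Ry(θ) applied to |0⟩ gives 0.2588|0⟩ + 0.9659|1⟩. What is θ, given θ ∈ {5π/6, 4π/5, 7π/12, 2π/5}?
5π/6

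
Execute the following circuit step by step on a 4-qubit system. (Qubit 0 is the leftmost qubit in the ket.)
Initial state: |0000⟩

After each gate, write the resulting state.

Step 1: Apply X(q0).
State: |1000⟩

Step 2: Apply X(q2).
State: |1010⟩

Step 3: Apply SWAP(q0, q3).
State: |0011⟩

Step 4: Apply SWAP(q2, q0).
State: |1001⟩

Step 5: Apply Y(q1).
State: i|1101⟩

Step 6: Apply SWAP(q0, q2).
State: i|0111⟩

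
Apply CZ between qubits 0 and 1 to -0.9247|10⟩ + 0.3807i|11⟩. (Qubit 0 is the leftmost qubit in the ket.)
-0.9247|10⟩ - 0.3807i|11⟩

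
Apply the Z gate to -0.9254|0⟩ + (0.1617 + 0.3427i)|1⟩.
-0.9254|0⟩ + (-0.1617 - 0.3427i)|1⟩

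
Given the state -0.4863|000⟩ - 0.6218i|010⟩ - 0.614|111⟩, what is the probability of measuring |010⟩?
0.3866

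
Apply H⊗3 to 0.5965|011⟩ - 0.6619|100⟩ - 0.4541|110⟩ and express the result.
-0.1837|000⟩ - 0.6055|001⟩ - 0.2844|010⟩ + 0.1374|011⟩ + 0.6055|100⟩ + 0.1837|101⟩ - 0.1374|110⟩ + 0.2844|111⟩

H⊗3 gives amp(|y⟩) = (1/2√2) Σ_x (−1)^(x·y) amp(|x⟩), where x·y is the number of positions in which both x and y have a 1.
|000⟩: (0.5965 - 0.6619 - 0.4541)/(2√2) = -0.1837
|001⟩: (-0.5965 - 0.6619 - 0.4541)/(2√2) = -0.6055
|010⟩: (-0.5965 - 0.6619 + 0.4541)/(2√2) = -0.2844
|011⟩: (0.5965 - 0.6619 + 0.4541)/(2√2) = 0.1374
|100⟩: (0.5965 + 0.6619 + 0.4541)/(2√2) = 0.6055
|101⟩: (-0.5965 + 0.6619 + 0.4541)/(2√2) = 0.1837
|110⟩: (-0.5965 + 0.6619 - 0.4541)/(2√2) = -0.1374
|111⟩: (0.5965 + 0.6619 - 0.4541)/(2√2) = 0.2844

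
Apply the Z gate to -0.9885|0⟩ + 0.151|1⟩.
-0.9885|0⟩ - 0.151|1⟩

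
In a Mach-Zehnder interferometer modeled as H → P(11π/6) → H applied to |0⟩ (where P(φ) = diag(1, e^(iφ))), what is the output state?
(0.933 - 0.25i)|0⟩ + (0.06699 + 0.25i)|1⟩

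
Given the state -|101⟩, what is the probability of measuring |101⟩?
1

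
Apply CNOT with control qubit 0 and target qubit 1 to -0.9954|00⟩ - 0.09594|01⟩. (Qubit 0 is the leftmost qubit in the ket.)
-0.9954|00⟩ - 0.09594|01⟩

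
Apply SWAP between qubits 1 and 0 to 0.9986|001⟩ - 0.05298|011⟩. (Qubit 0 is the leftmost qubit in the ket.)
0.9986|001⟩ - 0.05298|101⟩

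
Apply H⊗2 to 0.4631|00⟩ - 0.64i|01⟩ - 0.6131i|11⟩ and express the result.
(0.2316 - 0.6266i)|00⟩ + (0.2316 + 0.6266i)|01⟩ + (0.2316 - 0.01345i)|10⟩ + (0.2316 + 0.01345i)|11⟩

H⊗2 gives amp(|y⟩) = (1/2) Σ_x (−1)^(x·y) amp(|x⟩), where x·y is the number of positions in which both x and y have a 1.
|00⟩: (0.4631 - 0.64i - 0.6131i)/2 = (0.2316 - 0.6266i)
|01⟩: (0.4631 + 0.64i + 0.6131i)/2 = (0.2316 + 0.6266i)
|10⟩: (0.4631 - 0.64i + 0.6131i)/2 = (0.2316 - 0.01345i)
|11⟩: (0.4631 + 0.64i - 0.6131i)/2 = (0.2316 + 0.01345i)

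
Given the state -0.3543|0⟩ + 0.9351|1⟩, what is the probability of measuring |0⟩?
0.1255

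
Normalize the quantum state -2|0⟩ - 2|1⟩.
-1/√2|0⟩ - 1/√2|1⟩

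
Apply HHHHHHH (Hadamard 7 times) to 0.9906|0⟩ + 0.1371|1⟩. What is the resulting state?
0.7974|0⟩ + 0.6035|1⟩

H² = I, so H^7 = H: a single Hadamard. With (a, b) = (0.9906, 0.1371), H gives ((a + b)/√2, (a − b)/√2) = (0.7974, 0.6035).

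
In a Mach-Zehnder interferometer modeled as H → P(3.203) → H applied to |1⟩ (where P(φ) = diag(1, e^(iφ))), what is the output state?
(0.9991 + 0.03068i)|0⟩ + (0.0009424 - 0.03068i)|1⟩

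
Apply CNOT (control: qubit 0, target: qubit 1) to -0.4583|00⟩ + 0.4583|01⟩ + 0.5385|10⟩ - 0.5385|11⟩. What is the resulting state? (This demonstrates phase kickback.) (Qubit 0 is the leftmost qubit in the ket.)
-0.4583|00⟩ + 0.4583|01⟩ - 0.5385|10⟩ + 0.5385|11⟩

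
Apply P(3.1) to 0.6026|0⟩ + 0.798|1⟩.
0.6026|0⟩ + (-0.7973 + 0.03318i)|1⟩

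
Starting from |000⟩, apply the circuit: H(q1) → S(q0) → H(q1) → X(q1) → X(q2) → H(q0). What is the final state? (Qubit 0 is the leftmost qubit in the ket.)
1/√2|011⟩ + 1/√2|111⟩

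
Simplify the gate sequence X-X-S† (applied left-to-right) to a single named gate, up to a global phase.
S†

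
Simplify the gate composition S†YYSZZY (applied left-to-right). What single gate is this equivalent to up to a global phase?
Y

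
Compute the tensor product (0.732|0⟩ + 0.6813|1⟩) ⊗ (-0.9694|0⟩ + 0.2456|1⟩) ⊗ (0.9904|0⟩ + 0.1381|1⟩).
-0.7028|000⟩ - 0.098|001⟩ + 0.1781|010⟩ + 0.02483|011⟩ - 0.6541|100⟩ - 0.09121|101⟩ + 0.1657|110⟩ + 0.02311|111⟩

amp(|b₁b₂…⟩) = product of the factor amplitudes for bits b₁, b₂, …; only kets whose every factor amplitude is nonzero survive.
|000⟩: (0.732)(-0.9694)(0.9904) = -0.7028
|001⟩: (0.732)(-0.9694)(0.1381) = -0.098
|010⟩: (0.732)(0.2456)(0.9904) = 0.1781
|011⟩: (0.732)(0.2456)(0.1381) = 0.02483
|100⟩: (0.6813)(-0.9694)(0.9904) = -0.6541
|101⟩: (0.6813)(-0.9694)(0.1381) = -0.09121
|110⟩: (0.6813)(0.2456)(0.9904) = 0.1657
|111⟩: (0.6813)(0.2456)(0.1381) = 0.02311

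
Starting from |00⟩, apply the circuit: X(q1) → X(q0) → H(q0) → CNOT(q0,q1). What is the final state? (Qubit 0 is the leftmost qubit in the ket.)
1/√2|01⟩ - 1/√2|10⟩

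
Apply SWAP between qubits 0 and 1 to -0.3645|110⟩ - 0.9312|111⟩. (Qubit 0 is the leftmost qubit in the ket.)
-0.3645|110⟩ - 0.9312|111⟩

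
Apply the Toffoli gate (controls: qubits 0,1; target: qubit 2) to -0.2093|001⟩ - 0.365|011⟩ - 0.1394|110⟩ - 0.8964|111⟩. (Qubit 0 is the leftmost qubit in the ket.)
-0.2093|001⟩ - 0.365|011⟩ - 0.8964|110⟩ - 0.1394|111⟩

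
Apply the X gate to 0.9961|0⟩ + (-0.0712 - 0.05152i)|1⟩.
(-0.0712 - 0.05152i)|0⟩ + 0.9961|1⟩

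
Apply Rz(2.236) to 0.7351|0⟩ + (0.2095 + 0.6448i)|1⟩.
(0.3216 - 0.661i)|0⟩ + (-0.4882 + 0.4705i)|1⟩

Rz(2.236) = [[e^(−iθ/2), 0], [0, e^(iθ/2)]] with e^(±iθ/2) = cos(θ/2) ± i·sin(θ/2); θ = 2.236, cos(θ/2) ≈ 0.437482, sin(θ/2) ≈ 0.899227.
With a = amp(|0⟩) = 0.7351 and b = amp(|1⟩) = (0.2095 + 0.6448i):
new amp(|0⟩) = (0.437482 - 0.899227i)·a = (0.3216 - 0.661i)
new amp(|1⟩) = (0.437482 + 0.899227i)·b = (-0.4882 + 0.4705i)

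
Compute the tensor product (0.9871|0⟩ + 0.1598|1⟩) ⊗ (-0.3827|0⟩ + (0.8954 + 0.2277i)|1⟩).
-0.3778|00⟩ + (0.8838 + 0.2248i)|01⟩ - 0.06116|10⟩ + (0.1431 + 0.03639i)|11⟩

amp(|b₁b₂…⟩) = product of the factor amplitudes for bits b₁, b₂, …; only kets whose every factor amplitude is nonzero survive.
|00⟩: (0.9871)(-0.3827) = -0.3778
|01⟩: (0.9871)(0.8954 + 0.2277i) = (0.8838 + 0.2248i)
|10⟩: (0.1598)(-0.3827) = -0.06116
|11⟩: (0.1598)(0.8954 + 0.2277i) = (0.1431 + 0.03639i)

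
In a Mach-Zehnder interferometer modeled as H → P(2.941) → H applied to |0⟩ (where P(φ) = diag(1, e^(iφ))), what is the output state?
(0.01003 + 0.09963i)|0⟩ + (0.99 - 0.09963i)|1⟩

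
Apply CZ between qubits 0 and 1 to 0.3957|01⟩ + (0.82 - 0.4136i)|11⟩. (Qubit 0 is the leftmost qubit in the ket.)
0.3957|01⟩ + (-0.82 + 0.4136i)|11⟩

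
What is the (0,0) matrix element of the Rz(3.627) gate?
(-0.2403 - 0.9707i)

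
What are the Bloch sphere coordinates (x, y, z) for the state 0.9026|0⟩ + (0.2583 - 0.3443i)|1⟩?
(0.4663, -0.6215, 0.6294)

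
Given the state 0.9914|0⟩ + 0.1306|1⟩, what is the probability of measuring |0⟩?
0.9829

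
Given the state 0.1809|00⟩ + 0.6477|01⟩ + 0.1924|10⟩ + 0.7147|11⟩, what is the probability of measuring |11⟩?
0.5108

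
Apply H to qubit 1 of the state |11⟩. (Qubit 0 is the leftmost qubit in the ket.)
1/√2|10⟩ - 1/√2|11⟩

H on qubit 1 mixes each pair of kets that differ only in qubit 1: amplitudes (a, b) of (|…0…⟩, |…1…⟩) become ((a + b)/√2, (a − b)/√2). Kets absent from the input have amplitude 0.
(|10⟩, |11⟩): (a, b) = (0, 1) → (1/√2, -1/√2)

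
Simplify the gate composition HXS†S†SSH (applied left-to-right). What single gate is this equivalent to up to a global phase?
Z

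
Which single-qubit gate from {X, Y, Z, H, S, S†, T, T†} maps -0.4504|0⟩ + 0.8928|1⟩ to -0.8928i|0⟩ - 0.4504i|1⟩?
Y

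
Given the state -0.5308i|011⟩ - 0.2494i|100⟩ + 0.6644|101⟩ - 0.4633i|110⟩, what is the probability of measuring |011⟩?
0.2817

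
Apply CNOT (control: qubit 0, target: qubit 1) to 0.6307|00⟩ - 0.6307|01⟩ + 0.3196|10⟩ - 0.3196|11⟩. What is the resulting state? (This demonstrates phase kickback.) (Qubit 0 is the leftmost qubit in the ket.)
0.6307|00⟩ - 0.6307|01⟩ - 0.3196|10⟩ + 0.3196|11⟩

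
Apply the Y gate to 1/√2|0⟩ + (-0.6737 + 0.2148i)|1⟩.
(0.2148 + 0.6737i)|0⟩ + (1/√2)i|1⟩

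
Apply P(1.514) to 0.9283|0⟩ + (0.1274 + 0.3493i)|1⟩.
0.9283|0⟩ + (-0.3415 + 0.147i)|1⟩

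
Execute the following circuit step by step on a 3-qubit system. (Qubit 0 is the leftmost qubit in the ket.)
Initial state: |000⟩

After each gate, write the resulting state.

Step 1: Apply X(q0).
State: |100⟩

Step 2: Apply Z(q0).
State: -|100⟩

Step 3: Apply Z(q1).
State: -|100⟩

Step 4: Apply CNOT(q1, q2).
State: -|100⟩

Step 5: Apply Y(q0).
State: i|000⟩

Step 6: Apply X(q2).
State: i|001⟩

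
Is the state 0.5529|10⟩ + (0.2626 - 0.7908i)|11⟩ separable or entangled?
Separable

Writing the state as a|00⟩ + b|01⟩ + c|10⟩ + d|11⟩, it is a product state iff ad − bc = 0.
Here (a, b, c, d) = (0, 0, 0.5529, (0.2626 - 0.7908i)): ad − bc = (0)(0.2626 - 0.7908i) − (0)(0.5529) = 0, so the state is separable.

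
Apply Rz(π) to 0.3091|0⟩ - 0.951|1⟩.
-0.3091i|0⟩ - 0.951i|1⟩

Rz(π) = [[e^(−iθ/2), 0], [0, e^(iθ/2)]] with e^(±iθ/2) = cos(θ/2) ± i·sin(θ/2); θ = π, cos(θ/2) ≈ 0, sin(θ/2) ≈ 1.
With a = amp(|0⟩) = 0.3091 and b = amp(|1⟩) = -0.951:
new amp(|0⟩) = (-i)·a = -0.3091i
new amp(|1⟩) = (i)·b = -0.951i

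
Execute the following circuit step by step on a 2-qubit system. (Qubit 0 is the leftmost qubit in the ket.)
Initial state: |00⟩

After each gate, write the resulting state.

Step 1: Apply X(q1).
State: |01⟩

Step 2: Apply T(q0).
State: |01⟩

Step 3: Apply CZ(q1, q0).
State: |01⟩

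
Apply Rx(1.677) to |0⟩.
0.6686|0⟩ - 0.7436i|1⟩

Rx(1.677) = [[cos(θ/2), −i·sin(θ/2)], [−i·sin(θ/2), cos(θ/2)]]; θ = 1.677, cos(θ/2) ≈ 0.668579, sin(θ/2) ≈ 0.743641.
With a = amp(|0⟩) = 1 and b = amp(|1⟩) = 0:
new amp(|0⟩) = (0.668579)·a + (-0.743641i)·b = 0.6686
new amp(|1⟩) = (-0.743641i)·a + (0.668579)·b = -0.7436i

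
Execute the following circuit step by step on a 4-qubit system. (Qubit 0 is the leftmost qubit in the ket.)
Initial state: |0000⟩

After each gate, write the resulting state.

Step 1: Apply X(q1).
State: |0100⟩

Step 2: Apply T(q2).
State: |0100⟩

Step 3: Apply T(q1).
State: (1/√2 + (1/√2)i)|0100⟩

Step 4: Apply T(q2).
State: (1/√2 + (1/√2)i)|0100⟩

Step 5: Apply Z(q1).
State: (-1/√2 - (1/√2)i)|0100⟩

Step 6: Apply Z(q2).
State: (-1/√2 - (1/√2)i)|0100⟩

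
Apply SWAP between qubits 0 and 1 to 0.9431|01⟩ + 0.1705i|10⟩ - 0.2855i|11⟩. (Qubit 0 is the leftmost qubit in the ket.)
0.1705i|01⟩ + 0.9431|10⟩ - 0.2855i|11⟩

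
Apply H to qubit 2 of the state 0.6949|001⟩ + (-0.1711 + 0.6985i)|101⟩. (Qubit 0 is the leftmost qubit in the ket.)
0.4914|000⟩ - 0.4914|001⟩ + (-0.121 + 0.4939i)|100⟩ + (0.121 - 0.4939i)|101⟩

H on qubit 2 mixes each pair of kets that differ only in qubit 2: amplitudes (a, b) of (|…0…⟩, |…1…⟩) become ((a + b)/√2, (a − b)/√2). Kets absent from the input have amplitude 0.
(|000⟩, |001⟩): (a, b) = (0, 0.6949) → (0.4914, -0.4914)
(|100⟩, |101⟩): (a, b) = (0, (-0.1711 + 0.6985i)) → ((-0.121 + 0.4939i), (0.121 - 0.4939i))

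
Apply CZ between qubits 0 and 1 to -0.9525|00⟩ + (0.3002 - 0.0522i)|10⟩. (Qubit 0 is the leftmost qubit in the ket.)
-0.9525|00⟩ + (0.3002 - 0.0522i)|10⟩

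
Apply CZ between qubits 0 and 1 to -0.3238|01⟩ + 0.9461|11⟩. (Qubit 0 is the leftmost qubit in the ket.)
-0.3238|01⟩ - 0.9461|11⟩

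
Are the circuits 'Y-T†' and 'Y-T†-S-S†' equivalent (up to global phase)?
Yes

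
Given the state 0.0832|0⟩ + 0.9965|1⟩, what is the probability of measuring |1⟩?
0.993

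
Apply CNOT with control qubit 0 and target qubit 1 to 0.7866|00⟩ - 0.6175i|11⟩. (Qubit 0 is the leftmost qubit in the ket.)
0.7866|00⟩ - 0.6175i|10⟩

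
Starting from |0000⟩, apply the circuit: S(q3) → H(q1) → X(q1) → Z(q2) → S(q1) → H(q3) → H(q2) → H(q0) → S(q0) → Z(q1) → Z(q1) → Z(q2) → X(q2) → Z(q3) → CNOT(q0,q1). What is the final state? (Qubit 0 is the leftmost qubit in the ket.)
-0.25|0000⟩ + 0.25|0001⟩ + 0.25|0010⟩ - 0.25|0011⟩ - 0.25i|0100⟩ + 0.25i|0101⟩ + 0.25i|0110⟩ - 0.25i|0111⟩ + 0.25|1000⟩ - 0.25|1001⟩ - 0.25|1010⟩ + 0.25|1011⟩ - 0.25i|1100⟩ + 0.25i|1101⟩ + 0.25i|1110⟩ - 0.25i|1111⟩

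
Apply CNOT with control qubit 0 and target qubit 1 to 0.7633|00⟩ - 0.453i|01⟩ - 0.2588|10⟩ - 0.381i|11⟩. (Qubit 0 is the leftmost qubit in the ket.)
0.7633|00⟩ - 0.453i|01⟩ - 0.381i|10⟩ - 0.2588|11⟩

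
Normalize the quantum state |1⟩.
|1⟩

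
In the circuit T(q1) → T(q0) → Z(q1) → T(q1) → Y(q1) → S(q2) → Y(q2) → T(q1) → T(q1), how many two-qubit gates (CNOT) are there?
0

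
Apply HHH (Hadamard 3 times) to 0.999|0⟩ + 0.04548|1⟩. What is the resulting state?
0.7386|0⟩ + 0.6742|1⟩

H² = I, so H^3 = H: a single Hadamard. With (a, b) = (0.999, 0.04548), H gives ((a + b)/√2, (a − b)/√2) = (0.7386, 0.6742).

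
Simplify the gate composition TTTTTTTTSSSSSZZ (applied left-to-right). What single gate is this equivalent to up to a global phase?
S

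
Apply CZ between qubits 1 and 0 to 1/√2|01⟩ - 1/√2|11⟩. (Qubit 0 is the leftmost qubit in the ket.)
1/√2|01⟩ + 1/√2|11⟩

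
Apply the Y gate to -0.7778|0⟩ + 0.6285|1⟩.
-0.6285i|0⟩ - 0.7778i|1⟩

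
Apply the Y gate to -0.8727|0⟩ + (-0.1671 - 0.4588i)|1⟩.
(-0.4588 + 0.1671i)|0⟩ - 0.8727i|1⟩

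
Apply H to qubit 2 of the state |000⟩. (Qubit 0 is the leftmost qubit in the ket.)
1/√2|000⟩ + 1/√2|001⟩

H on qubit 2 mixes each pair of kets that differ only in qubit 2: amplitudes (a, b) of (|…0…⟩, |…1…⟩) become ((a + b)/√2, (a − b)/√2). Kets absent from the input have amplitude 0.
(|000⟩, |001⟩): (a, b) = (1, 0) → (1/√2, 1/√2)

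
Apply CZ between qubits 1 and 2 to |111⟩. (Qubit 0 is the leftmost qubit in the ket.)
-|111⟩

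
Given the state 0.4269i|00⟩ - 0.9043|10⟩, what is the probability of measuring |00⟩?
0.1822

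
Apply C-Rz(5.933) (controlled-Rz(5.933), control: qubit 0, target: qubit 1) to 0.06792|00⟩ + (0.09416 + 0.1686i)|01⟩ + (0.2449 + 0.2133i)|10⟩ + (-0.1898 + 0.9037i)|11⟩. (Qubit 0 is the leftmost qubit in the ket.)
0.06792|00⟩ + (0.09416 + 0.1686i)|01⟩ + (-0.204 - 0.2527i)|10⟩ + (0.02947 - 0.9229i)|11⟩

C-Rz(5.933) leaves the control-|0⟩ kets |00⟩, |01⟩ unchanged and applies Rz(5.933) to qubit 1 on the control-|1⟩ pair (|10⟩, |11⟩).
Rz(5.933) = [[e^(−iθ/2), 0], [0, e^(iθ/2)]] with e^(±iθ/2) = cos(θ/2) ± i·sin(θ/2); θ = 5.933, cos(θ/2) ≈ -0.98471, sin(θ/2) ≈ 0.174199.
With a = amp(|10⟩) = (0.2449 + 0.2133i) and b = amp(|11⟩) = (-0.1898 + 0.9037i):
new amp(|10⟩) = (-0.98471 - 0.174199i)·a = (-0.204 - 0.2527i)
new amp(|11⟩) = (-0.98471 + 0.174199i)·b = (0.02947 - 0.9229i)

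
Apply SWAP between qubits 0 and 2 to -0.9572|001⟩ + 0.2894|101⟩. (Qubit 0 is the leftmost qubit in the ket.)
-0.9572|100⟩ + 0.2894|101⟩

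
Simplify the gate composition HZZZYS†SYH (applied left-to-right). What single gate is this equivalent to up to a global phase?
X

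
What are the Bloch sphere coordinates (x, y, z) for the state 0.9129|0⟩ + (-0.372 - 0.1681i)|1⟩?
(-0.6792, -0.3069, 0.6667)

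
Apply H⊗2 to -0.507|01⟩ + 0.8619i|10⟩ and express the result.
(-0.2535 + 0.431i)|00⟩ + (0.2535 + 0.431i)|01⟩ + (-0.2535 - 0.431i)|10⟩ + (0.2535 - 0.431i)|11⟩

H⊗2 gives amp(|y⟩) = (1/2) Σ_x (−1)^(x·y) amp(|x⟩), where x·y is the number of positions in which both x and y have a 1.
|00⟩: (-0.507 + 0.8619i)/2 = (-0.2535 + 0.431i)
|01⟩: (0.507 + 0.8619i)/2 = (0.2535 + 0.431i)
|10⟩: (-0.507 - 0.8619i)/2 = (-0.2535 - 0.431i)
|11⟩: (0.507 - 0.8619i)/2 = (0.2535 - 0.431i)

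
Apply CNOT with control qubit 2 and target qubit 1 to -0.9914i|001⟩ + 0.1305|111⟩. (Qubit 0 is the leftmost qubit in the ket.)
-0.9914i|011⟩ + 0.1305|101⟩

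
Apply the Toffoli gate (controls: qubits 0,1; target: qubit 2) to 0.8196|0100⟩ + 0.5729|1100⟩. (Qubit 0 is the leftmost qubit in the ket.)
0.8196|0100⟩ + 0.5729|1110⟩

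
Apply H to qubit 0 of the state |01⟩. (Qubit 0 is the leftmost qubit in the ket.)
1/√2|01⟩ + 1/√2|11⟩

H on qubit 0 mixes each pair of kets that differ only in qubit 0: amplitudes (a, b) of (|…0…⟩, |…1…⟩) become ((a + b)/√2, (a − b)/√2). Kets absent from the input have amplitude 0.
(|01⟩, |11⟩): (a, b) = (1, 0) → (1/√2, 1/√2)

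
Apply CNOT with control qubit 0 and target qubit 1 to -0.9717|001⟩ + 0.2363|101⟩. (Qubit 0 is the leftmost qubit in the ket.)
-0.9717|001⟩ + 0.2363|111⟩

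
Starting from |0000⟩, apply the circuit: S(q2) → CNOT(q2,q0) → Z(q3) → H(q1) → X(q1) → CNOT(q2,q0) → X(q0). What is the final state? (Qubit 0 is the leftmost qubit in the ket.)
1/√2|1000⟩ + 1/√2|1100⟩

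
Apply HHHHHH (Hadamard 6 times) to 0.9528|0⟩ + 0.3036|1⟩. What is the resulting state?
0.9528|0⟩ + 0.3036|1⟩

H² = I, so an even number of Hadamards cancels: H^6 = I and the state is unchanged.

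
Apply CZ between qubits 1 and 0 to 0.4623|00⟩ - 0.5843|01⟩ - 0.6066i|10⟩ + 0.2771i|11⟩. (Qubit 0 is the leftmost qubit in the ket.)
0.4623|00⟩ - 0.5843|01⟩ - 0.6066i|10⟩ - 0.2771i|11⟩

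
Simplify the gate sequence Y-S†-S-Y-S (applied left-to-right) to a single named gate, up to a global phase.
S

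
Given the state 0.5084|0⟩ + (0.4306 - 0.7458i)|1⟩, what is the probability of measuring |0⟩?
0.2585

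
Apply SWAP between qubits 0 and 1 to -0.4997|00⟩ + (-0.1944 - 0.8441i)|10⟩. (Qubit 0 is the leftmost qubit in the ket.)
-0.4997|00⟩ + (-0.1944 - 0.8441i)|01⟩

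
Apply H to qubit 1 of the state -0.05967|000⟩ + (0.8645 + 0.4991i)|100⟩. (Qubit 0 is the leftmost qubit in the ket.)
-0.04219|000⟩ - 0.04219|010⟩ + (0.6113 + 0.3529i)|100⟩ + (0.6113 + 0.3529i)|110⟩

H on qubit 1 mixes each pair of kets that differ only in qubit 1: amplitudes (a, b) of (|…0…⟩, |…1…⟩) become ((a + b)/√2, (a − b)/√2). Kets absent from the input have amplitude 0.
(|000⟩, |010⟩): (a, b) = (-0.05967, 0) → (-0.04219, -0.04219)
(|100⟩, |110⟩): (a, b) = ((0.8645 + 0.4991i), 0) → ((0.6113 + 0.3529i), (0.6113 + 0.3529i))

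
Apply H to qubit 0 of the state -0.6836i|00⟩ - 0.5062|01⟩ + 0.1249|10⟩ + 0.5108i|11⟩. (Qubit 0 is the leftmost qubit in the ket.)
(0.08832 - 0.4834i)|00⟩ + (-0.3579 + 0.3612i)|01⟩ + (-0.08832 - 0.4834i)|10⟩ + (-0.3579 - 0.3612i)|11⟩

H on qubit 0 mixes each pair of kets that differ only in qubit 0: amplitudes (a, b) of (|…0…⟩, |…1…⟩) become ((a + b)/√2, (a − b)/√2). Kets absent from the input have amplitude 0.
(|00⟩, |10⟩): (a, b) = (-0.6836i, 0.1249) → ((0.08832 - 0.4834i), (-0.08832 - 0.4834i))
(|01⟩, |11⟩): (a, b) = (-0.5062, 0.5108i) → ((-0.3579 + 0.3612i), (-0.3579 - 0.3612i))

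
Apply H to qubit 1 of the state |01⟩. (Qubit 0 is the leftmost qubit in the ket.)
1/√2|00⟩ - 1/√2|01⟩

H on qubit 1 mixes each pair of kets that differ only in qubit 1: amplitudes (a, b) of (|…0…⟩, |…1…⟩) become ((a + b)/√2, (a − b)/√2). Kets absent from the input have amplitude 0.
(|00⟩, |01⟩): (a, b) = (0, 1) → (1/√2, -1/√2)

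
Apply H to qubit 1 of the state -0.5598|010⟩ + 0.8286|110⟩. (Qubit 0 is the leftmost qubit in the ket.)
-0.3958|000⟩ + 0.3958|010⟩ + 0.5859|100⟩ - 0.5859|110⟩

H on qubit 1 mixes each pair of kets that differ only in qubit 1: amplitudes (a, b) of (|…0…⟩, |…1…⟩) become ((a + b)/√2, (a − b)/√2). Kets absent from the input have amplitude 0.
(|000⟩, |010⟩): (a, b) = (0, -0.5598) → (-0.3958, 0.3958)
(|100⟩, |110⟩): (a, b) = (0, 0.8286) → (0.5859, -0.5859)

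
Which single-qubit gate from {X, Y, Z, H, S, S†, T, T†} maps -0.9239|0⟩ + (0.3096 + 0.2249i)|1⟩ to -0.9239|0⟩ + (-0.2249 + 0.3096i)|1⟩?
S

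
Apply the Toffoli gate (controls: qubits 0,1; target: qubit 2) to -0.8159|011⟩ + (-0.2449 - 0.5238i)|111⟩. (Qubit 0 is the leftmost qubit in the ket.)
-0.8159|011⟩ + (-0.2449 - 0.5238i)|110⟩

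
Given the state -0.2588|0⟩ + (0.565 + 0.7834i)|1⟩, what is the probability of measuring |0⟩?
0.06698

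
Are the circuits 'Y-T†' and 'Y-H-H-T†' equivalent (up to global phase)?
Yes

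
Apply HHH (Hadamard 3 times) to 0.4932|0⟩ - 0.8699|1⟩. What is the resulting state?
-0.2664|0⟩ + 0.9639|1⟩

H² = I, so H^3 = H: a single Hadamard. With (a, b) = (0.4932, -0.8699), H gives ((a + b)/√2, (a − b)/√2) = (-0.2664, 0.9639).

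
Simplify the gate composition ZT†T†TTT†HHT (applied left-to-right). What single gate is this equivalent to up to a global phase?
Z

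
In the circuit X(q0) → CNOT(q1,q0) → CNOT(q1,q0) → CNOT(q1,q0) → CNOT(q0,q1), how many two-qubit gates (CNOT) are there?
4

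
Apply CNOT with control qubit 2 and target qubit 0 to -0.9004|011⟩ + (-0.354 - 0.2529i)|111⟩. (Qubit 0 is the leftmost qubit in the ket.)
(-0.354 - 0.2529i)|011⟩ - 0.9004|111⟩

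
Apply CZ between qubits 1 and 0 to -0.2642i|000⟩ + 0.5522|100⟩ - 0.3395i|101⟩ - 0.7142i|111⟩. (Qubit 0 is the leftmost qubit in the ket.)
-0.2642i|000⟩ + 0.5522|100⟩ - 0.3395i|101⟩ + 0.7142i|111⟩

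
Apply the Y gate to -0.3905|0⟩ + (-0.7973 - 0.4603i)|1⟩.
(-0.4603 + 0.7973i)|0⟩ - 0.3905i|1⟩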